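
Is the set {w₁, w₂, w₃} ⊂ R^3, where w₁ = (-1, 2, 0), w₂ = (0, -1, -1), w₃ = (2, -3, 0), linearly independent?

linearly independent

Place the vectors as rows of a 3×3 matrix and reduce to echelon form.
The reduction yields 3 nonzero rows, so the rank is 3.
Since rank = 3 (the number of vectors), the set is linearly independent.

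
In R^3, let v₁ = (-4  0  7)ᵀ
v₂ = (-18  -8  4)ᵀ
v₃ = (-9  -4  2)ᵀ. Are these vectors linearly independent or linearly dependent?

linearly dependent

One vector is a scalar multiple of another, so the set is dependent.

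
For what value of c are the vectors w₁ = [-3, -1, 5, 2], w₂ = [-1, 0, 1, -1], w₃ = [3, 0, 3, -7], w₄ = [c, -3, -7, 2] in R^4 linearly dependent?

The vectors are dependent exactly when the determinant of the matrix with rows w₁, w₂, w₃, w₄ vanishes.
Cofactor expansion gives det = 208 - 4*c.
This vanishes exactly when c = 52.

c = 52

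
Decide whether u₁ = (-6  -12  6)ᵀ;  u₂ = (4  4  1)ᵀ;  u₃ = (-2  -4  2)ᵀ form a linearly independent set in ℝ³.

One vector is a scalar multiple of another, so the set is dependent.

linearly dependent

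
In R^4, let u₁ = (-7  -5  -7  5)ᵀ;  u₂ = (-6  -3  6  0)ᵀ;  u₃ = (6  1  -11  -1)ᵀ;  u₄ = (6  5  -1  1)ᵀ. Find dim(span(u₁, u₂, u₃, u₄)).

Form the matrix with u₁, u₂, u₃, u₄ as columns and reduce.
There are 3 pivot columns, so rank = 3.

dim = 3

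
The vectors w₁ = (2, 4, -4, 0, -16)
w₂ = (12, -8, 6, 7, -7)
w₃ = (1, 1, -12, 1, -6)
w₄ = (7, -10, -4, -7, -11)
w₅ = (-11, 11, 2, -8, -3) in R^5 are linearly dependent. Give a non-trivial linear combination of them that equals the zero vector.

Solve the homogeneous system with w₁, w₂, w₃, w₄, w₅ as columns by row-reducing the coefficient matrix.
The free variable yields coefficients (1, -1, -1, 0, -1) (any nonzero multiple also works).

w₁ - w₂ - w₃ - w₅ = 0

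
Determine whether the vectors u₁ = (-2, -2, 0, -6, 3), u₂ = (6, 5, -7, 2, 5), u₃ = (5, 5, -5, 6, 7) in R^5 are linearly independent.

Row-reduce the matrix whose columns are u₁, u₂, u₃.
The reduction yields 3 nonzero rows, so the rank is 3.
Since rank = 3 (the number of vectors), the set is linearly independent.

linearly independent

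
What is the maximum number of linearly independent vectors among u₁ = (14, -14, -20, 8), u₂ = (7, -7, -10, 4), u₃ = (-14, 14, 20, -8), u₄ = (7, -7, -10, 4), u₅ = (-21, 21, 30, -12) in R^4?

Row-reduce the 5×4 matrix with these as rows.
Exactly 1 pivot survives; hence the rank is 1.
(With 5 elements in a 4-dimensional space the rank is at most 4.)

1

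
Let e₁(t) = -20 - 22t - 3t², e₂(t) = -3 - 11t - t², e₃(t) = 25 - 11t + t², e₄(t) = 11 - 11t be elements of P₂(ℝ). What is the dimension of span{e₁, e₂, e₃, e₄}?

Use coordinates relative to {1, t, t²}.
Row-reduce the 4×3 matrix with these as rows.
There are 2 pivot columns, so rank = 2.
(With 4 elements in a 3-dimensional space the rank is at most 3.)

dim = 2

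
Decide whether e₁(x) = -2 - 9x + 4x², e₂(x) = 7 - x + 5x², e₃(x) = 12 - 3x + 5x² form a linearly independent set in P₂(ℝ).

Write each element as a coordinate vector in ℝ³ using {1, x, x²}.
Form the 3×3 matrix with these as columns; its determinant is -281.
A nonzero determinant means the columns are linearly independent.

linearly independent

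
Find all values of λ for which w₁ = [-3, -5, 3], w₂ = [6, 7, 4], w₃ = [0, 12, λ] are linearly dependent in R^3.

λ = -40

The set is linearly dependent precisely when det[w₁; w₂; w₃] = 0.
Cofactor expansion gives det = 9*λ + 360.
Setting this to zero gives λ = -40.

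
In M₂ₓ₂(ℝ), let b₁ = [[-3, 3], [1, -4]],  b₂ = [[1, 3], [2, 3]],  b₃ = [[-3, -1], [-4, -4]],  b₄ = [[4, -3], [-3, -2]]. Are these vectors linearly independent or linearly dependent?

linearly independent

Take coordinates with respect to the standard basis {E₁₁, E₁₂, E₂₁, E₂₂}.
Place the vectors as rows of a 4×4 matrix and reduce to echelon form.
The reduction yields 4 nonzero rows, so the rank is 4.
Since rank = 4 (the number of vectors), the set is linearly independent.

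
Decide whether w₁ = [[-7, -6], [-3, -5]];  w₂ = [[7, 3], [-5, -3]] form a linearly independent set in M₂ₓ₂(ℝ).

Write each element as a coordinate vector in ℝ⁴ using {E₁₁, E₁₂, E₂₁, E₂₂}.
Row-reduce the matrix whose columns are w₁, w₂.
The reduction yields 2 nonzero rows, so the rank is 2.
Since rank = 2 (the number of vectors), the set is linearly independent.

linearly independent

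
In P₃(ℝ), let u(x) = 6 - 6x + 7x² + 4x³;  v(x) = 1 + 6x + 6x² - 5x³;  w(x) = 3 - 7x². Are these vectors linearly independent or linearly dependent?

linearly independent

Write each element as a coordinate vector in ℝ⁴ using {1, x, …, x³}.
Place the vectors as rows of a 3×4 matrix and reduce to echelon form.
The reduction yields 3 nonzero rows, so the rank is 3.
Since rank = 3 (the number of vectors), the set is linearly independent.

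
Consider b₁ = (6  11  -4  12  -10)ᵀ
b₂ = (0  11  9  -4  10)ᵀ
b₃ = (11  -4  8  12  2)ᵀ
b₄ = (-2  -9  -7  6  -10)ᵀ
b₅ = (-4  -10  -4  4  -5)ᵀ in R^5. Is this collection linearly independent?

The matrix [b₁|b₂|b₃|b₄|b₅] has determinant 21222.
A nonzero determinant means the columns are linearly independent.

linearly independent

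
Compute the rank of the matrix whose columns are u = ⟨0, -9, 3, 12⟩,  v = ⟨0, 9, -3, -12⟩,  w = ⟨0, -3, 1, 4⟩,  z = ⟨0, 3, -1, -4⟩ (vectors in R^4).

1

Put the 4×4 matrix [u|v|w|z] into echelon form.
Exactly 1 pivot survives; hence the rank is 1.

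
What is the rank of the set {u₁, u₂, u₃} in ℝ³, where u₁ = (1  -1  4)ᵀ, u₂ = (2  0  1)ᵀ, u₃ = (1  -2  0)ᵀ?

Form the matrix with u₁, u₂, u₃ as columns and reduce.
There are 3 pivot columns, so rank = 3.

3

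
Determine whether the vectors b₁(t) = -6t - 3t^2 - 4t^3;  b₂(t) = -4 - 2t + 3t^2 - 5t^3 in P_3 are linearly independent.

Take coordinates with respect to the standard basis {1, t, …, t^3}.
Place the vectors as rows of a 2×4 matrix and reduce to echelon form.
The reduction yields 2 nonzero rows, so the rank is 2.
Since rank = 2 (the number of vectors), the set is linearly independent.

linearly independent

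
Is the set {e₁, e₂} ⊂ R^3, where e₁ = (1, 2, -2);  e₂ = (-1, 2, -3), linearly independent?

Place the vectors as rows of a 2×3 matrix and reduce to echelon form.
The reduction yields 2 nonzero rows, so the rank is 2.
Since rank = 2 (the number of vectors), the set is linearly independent.

linearly independent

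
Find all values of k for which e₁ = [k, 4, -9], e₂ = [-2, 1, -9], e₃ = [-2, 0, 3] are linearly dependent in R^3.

Place the vectors as rows of a 3×3 matrix; dependence ⇔ determinant zero.
Expanding, det = 3*k + 78.
This vanishes exactly when k = -26.

k = -26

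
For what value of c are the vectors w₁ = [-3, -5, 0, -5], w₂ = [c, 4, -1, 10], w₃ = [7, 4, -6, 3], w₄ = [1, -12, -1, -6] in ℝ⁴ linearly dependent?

c = 53/5

Place the vectors as rows of a 4×4 matrix; dependence ⇔ determinant zero.
Expanding, det = 1961 - 185*c.
This vanishes exactly when c = 53/5.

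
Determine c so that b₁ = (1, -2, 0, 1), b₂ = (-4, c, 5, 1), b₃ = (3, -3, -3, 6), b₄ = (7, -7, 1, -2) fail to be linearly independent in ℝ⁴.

c = -7

The set is linearly dependent precisely when det[b₁; b₂; b₃; b₄] = 0.
Expanding, det = 24*c + 168.
Solving 24*c + 168 = 0 yields c = -7.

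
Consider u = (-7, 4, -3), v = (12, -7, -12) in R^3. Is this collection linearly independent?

linearly independent

Row-reduce the matrix whose columns are u, v.
The reduction yields 2 nonzero rows, so the rank is 2.
Since rank = 2 (the number of vectors), the set is linearly independent.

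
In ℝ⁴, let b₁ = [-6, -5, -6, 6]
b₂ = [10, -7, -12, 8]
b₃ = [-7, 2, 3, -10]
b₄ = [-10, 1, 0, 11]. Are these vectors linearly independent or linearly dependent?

The matrix [b₁|b₂|b₃|b₄] has determinant -3798.
A nonzero determinant means the columns are linearly independent.

linearly independent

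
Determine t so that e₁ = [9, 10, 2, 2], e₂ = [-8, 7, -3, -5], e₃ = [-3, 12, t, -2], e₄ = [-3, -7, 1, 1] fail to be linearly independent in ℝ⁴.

Dependence holds iff the 4×4 matrix [e₁ e₂ e₃ e₄] is singular.
Expanding, det = 132*t - 108.
This vanishes exactly when t = 9/11.

t = 9/11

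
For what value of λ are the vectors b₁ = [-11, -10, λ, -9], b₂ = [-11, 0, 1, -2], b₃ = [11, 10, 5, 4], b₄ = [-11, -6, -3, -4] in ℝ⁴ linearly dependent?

The vectors are dependent exactly when the determinant of the matrix with rows b₁, b₂, b₃, b₄ vanishes.
Cofactor expansion gives det = 88*λ + 660.
Solving 88*λ + 660 = 0 yields λ = -15/2.

λ = -15/2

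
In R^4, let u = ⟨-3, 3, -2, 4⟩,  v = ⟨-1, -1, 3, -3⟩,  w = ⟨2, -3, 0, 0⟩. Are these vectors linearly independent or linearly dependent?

Place the vectors as rows of a 3×4 matrix and reduce to echelon form.
The reduction yields 3 nonzero rows, so the rank is 3.
Since rank = 3 (the number of vectors), the set is linearly independent.

linearly independent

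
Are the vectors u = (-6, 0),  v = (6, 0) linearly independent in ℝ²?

linearly dependent

Place the vectors as rows of a 2×2 matrix and reduce to echelon form.
The reduction yields 1 nonzero row, so the rank is 1.
Since rank 1 < 2, the set is linearly dependent.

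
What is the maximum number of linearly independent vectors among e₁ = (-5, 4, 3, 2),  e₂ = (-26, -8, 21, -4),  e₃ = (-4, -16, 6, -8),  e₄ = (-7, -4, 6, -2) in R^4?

2

Put the 4×4 matrix [e₁|e₂|e₃|e₄] into echelon form.
Reduction leaves 2 leading entries, giving rank 2.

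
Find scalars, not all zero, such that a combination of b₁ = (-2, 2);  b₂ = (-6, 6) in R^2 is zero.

Solve the homogeneous system with b₁, b₂ as columns by row-reducing the coefficient matrix.
A generator of the null space is (3, -1).

3b₁ - b₂ = 0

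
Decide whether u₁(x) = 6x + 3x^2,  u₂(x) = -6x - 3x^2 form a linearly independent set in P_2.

linearly dependent

Write each element as a coordinate vector in ℝ³ using {1, x, x^2}.
Place the vectors as rows of a 2×3 matrix and reduce to echelon form.
The reduction yields 1 nonzero row, so the rank is 1.
Since rank 1 < 2, the set is linearly dependent.
Indeed u₁ + u₂ = 0.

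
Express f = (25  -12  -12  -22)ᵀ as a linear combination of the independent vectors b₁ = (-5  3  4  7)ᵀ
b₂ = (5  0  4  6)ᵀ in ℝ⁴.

f = -4b₁ + b₂

Since b₁, b₂ are independent, the coefficients expressing f are uniquely determined by a linear system.
Back-substitution yields (a₁, a₂) = (-4, 1).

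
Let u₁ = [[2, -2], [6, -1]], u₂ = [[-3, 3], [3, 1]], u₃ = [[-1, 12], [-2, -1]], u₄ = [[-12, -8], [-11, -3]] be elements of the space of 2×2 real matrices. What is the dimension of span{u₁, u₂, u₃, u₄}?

Represent each element by its coordinate vector in ℝ⁴.
Put the 4×4 matrix [u₁|u₂|u₃|u₄] into echelon form.
The echelon form has 4 nonzero rows, so the rank is 4.

dim = 4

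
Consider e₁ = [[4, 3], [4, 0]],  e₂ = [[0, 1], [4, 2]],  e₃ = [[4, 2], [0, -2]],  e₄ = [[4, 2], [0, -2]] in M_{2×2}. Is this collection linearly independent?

linearly dependent

Take coordinates with respect to the standard basis {E₁₁, E₁₂, E₂₁, E₂₂}.
Place the vectors as rows of a 4×4 matrix and reduce to echelon form.
The reduction yields 2 nonzero rows, so the rank is 2.
Since rank 2 < 4, the set is linearly dependent.
Indeed e₁ - e₂ - e₃ = 0.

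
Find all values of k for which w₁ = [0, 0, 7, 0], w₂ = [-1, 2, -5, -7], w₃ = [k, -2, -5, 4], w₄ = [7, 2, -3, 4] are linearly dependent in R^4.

Place the vectors as rows of a 4×4 matrix; dependence ⇔ determinant zero.
Cofactor expansion gives det = -154*k - 182.
This vanishes exactly when k = -13/11.

k = -13/11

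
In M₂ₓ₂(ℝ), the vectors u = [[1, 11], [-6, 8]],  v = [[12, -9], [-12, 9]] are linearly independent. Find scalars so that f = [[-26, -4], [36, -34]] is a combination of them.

f = -2u - 2v

Work in coordinates with respect to the standard basis {E₁₁, E₁₂, E₂₁, E₂₂}.
Set up the augmented matrix [u | v | f] and row-reduce.
Row-reducing the augmented matrix gives the unique coefficients (a₁, a₂) = (-2, -2).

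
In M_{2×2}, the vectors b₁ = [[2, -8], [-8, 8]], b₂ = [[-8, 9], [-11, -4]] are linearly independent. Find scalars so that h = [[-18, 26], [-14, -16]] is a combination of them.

h = -b₁ + 2b₂

Identify each element with its coordinate vector in ℝ⁴ via {E₁₁, E₁₂, E₂₁, E₂₂}.
Solve the system with b₁, b₂ as columns and h as the right-hand side.
The system has the unique solution (c₁, c₂) = (-1, 2).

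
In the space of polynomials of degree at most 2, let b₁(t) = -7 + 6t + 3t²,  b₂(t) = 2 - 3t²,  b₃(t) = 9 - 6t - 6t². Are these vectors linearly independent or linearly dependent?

Write each element as a coordinate vector in ℝ³ using {1, t, t²}.
Form the 3×3 matrix with these as columns; its determinant is 0.
A zero determinant means the columns are linearly dependent.

linearly dependent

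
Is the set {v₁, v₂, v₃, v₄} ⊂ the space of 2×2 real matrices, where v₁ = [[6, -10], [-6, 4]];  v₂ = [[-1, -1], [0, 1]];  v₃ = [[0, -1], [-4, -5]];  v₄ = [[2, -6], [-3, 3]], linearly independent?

linearly dependent

Take coordinates with respect to the standard basis {E₁₁, E₁₂, E₂₁, E₂₂}.
Place the vectors as rows of a 4×4 matrix and reduce to echelon form.
The reduction yields 3 nonzero rows, so the rank is 3.
Since rank 3 < 4, the set is linearly dependent.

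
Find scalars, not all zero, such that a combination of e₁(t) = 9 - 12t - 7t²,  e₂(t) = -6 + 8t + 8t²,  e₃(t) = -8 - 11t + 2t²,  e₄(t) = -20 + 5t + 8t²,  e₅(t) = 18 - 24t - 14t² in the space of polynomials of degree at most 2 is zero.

Pass to coordinate vectors relative to the basis {1, t, t²}.
Set up α₁e₁ + … + α₅e₅ = 0 and solve the homogeneous system.
A generator of the null space is (2, 1, -1, 1, 0).

2e₁ + e₂ - e₃ + e₄ = 0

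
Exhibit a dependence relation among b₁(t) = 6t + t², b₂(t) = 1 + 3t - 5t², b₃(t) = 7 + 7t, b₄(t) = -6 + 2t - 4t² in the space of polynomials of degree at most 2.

b₁ + b₂ - b₃ - b₄ = 0

Pass to coordinate vectors relative to the basis {1, t, t²}.
Set up α₁b₁ + … + α₄b₄ = 0 and solve the homogeneous system.
One solution (up to scaling) is (1, 1, -1, -1).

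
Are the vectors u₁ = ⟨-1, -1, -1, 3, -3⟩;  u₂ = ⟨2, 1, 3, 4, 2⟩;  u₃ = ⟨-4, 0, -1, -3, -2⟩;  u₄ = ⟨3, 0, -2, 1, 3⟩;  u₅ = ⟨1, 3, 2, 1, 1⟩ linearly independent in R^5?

Form the 5×5 matrix with these as columns; its determinant is -366.
A nonzero determinant means the columns are linearly independent.

linearly independent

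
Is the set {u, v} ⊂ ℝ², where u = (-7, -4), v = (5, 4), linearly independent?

linearly independent

Place the vectors as rows of a 2×2 matrix and reduce to echelon form.
The reduction yields 2 nonzero rows, so the rank is 2.
Since rank = 2 (the number of vectors), the set is linearly independent.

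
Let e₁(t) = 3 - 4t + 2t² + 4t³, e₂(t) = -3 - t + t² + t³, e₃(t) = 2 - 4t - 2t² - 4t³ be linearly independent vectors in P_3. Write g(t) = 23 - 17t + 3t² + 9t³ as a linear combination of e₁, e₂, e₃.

Take coordinate vectors relative to {1, t, …, t³}.
Set up the augmented matrix [e₁ | e₂ | e₃ | g] and row-reduce.
The system has the unique solution (α₁, α₂, α₃) = (4, -3, 1).

g = 4e₁ - 3e₂ + e₃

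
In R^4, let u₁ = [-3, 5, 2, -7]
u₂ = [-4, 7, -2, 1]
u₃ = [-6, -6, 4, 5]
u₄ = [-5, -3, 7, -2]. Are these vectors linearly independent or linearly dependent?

linearly independent

Place the vectors as rows of a 4×4 matrix and reduce to echelon form.
The reduction yields 4 nonzero rows, so the rank is 4.
Since rank = 4 (the number of vectors), the set is linearly independent.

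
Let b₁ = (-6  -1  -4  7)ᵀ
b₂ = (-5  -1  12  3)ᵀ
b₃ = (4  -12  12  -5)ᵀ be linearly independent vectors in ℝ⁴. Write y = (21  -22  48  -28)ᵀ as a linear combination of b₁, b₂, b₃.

y = -3b₁ + b₂ + 2b₃

Solve the system with b₁, b₂, b₃ as columns and y as the right-hand side.
Row-reducing the augmented matrix gives the unique coefficients (c₁, c₂, c₃) = (-3, 1, 2).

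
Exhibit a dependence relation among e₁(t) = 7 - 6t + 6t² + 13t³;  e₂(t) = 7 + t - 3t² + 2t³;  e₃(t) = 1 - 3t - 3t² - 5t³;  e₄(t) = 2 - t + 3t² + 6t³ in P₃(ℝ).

Take coordinates with respect to {1, t, …, t³}.
Row-reduce the matrix with e₁, e₂, e₃, e₄ as columns; the null space gives the coefficients.
The free variable yields coefficients (1, 0, -1, -3) (any nonzero multiple also works).

e₁ - e₃ - 3e₄ = 0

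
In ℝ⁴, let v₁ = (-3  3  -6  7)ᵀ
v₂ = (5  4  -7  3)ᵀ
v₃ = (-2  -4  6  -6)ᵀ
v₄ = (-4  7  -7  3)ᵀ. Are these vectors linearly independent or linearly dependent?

linearly independent

Place the vectors as rows of a 4×4 matrix and reduce to echelon form.
The reduction yields 4 nonzero rows, so the rank is 4.
Since rank = 4 (the number of vectors), the set is linearly independent.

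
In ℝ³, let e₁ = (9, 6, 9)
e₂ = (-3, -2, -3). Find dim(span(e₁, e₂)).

dim = 1

Row-reduce the 2×3 matrix with these as rows.
The echelon form has 1 nonzero row, so the rank is 1.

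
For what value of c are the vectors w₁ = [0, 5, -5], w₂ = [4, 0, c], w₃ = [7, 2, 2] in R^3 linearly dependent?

Dependence holds iff the 3×3 matrix [w₁ w₂ w₃] is singular.
Expanding, det = 35*c - 80.
Setting this to zero gives c = 16/7.

c = 16/7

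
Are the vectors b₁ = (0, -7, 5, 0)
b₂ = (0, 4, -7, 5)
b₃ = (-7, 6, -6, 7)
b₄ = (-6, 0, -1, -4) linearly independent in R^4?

linearly independent

Form the 4×4 matrix with these as columns; its determinant is 1915.
A nonzero determinant means the columns are linearly independent.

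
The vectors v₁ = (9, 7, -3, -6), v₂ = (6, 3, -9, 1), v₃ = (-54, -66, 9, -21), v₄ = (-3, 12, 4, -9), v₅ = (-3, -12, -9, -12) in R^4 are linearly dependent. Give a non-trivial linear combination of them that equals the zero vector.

Row-reduce the matrix with v₁, v₂, v₃, v₄, v₅ as columns; the null space gives the coefficients.
The free variable yields coefficients (3, 3, 1, 0, -3) (any nonzero multiple also works).

3v₁ + 3v₂ + v₃ - 3v₅ = 0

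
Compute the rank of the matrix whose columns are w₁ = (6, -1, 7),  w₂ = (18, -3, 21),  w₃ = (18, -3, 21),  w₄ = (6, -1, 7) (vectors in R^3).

1

Form the matrix with w₁, w₂, w₃, w₄ as columns and reduce.
The echelon form has 1 nonzero row, so the rank is 1.
(With 4 elements in a 3-dimensional space the rank is at most 3.)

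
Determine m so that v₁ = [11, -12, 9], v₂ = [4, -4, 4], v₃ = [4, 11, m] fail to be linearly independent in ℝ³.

The set is linearly dependent precisely when det[v₁; v₂; v₃] = 0.
Expanding, det = 4*m - 136.
This vanishes exactly when m = 34.

m = 34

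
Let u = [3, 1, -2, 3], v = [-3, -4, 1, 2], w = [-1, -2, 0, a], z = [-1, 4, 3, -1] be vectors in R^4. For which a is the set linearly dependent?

a = 7/8

Dependence holds iff the 4×4 matrix [u v w z] is singular.
Cofactor expansion gives det = 8*a - 7.
Setting this to zero gives a = 7/8.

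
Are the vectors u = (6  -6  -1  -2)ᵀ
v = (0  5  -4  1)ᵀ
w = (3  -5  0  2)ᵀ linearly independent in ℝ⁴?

Row-reduce the matrix whose columns are u, v, w.
The reduction yields 3 nonzero rows, so the rank is 3.
Since rank = 3 (the number of vectors), the set is linearly independent.

linearly independent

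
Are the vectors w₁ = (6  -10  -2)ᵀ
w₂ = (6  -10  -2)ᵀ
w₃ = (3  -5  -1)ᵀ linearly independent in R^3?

Row-reduce the matrix whose columns are w₁, w₂, w₃.
The reduction yields 1 nonzero row, so the rank is 1.
Since rank 1 < 3, the set is linearly dependent.
Indeed w₁ - w₂ = 0.

linearly dependent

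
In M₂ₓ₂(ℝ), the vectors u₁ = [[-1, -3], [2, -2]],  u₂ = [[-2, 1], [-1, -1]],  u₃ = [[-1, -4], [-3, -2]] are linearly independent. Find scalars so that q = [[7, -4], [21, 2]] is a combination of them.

Work in coordinates with respect to the standard basis {E₁₁, E₁₂, E₂₁, E₂₂}.
Solve the system with u₁, u₂, u₃ as columns and q as the right-hand side.
Row-reducing the augmented matrix gives the unique coefficients (a₁, a₂, a₃) = (4, -4, -3).

q = 4u₁ - 4u₂ - 3u₃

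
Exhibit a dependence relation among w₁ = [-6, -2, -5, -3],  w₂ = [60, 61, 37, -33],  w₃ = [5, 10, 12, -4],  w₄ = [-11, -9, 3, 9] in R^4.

Solve the homogeneous system with w₁, w₂, w₃, w₄ as columns by row-reducing the coefficient matrix.
The free variable yields coefficients (2, 1, -3, 3) (any nonzero multiple also works).

2w₁ + w₂ - 3w₃ + 3w₄ = 0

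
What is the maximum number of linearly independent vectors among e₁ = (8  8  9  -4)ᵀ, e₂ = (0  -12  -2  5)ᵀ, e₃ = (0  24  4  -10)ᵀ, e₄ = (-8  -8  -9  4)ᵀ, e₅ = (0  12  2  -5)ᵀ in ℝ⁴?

Row-reduce the 5×4 matrix with these as rows.
The echelon form has 2 nonzero rows, so the rank is 2.
(With 5 elements in a 4-dimensional space the rank is at most 4.)

2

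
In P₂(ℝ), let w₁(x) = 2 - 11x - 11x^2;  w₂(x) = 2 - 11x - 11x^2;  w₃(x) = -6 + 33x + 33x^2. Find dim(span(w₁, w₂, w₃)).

1

Use coordinates relative to {1, x, x^2}.
Form the matrix with w₁, w₂, w₃ as columns and reduce.
Exactly 1 pivot survives; hence the rank is 1.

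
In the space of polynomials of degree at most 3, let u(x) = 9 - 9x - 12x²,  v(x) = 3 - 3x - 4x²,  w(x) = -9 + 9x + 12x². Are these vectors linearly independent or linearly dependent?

Take coordinates with respect to the standard basis {1, x, …, x³}.
Row-reduce the matrix whose columns are u, v, w.
The reduction yields 1 nonzero row, so the rank is 1.
Since rank 1 < 3, the set is linearly dependent.
Indeed u - 3v = 0.

linearly dependent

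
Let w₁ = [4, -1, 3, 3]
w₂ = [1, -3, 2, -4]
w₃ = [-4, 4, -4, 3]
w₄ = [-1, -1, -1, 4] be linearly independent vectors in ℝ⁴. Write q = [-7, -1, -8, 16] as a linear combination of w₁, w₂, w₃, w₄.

q = -2w₁ - 3w₂ - 2w₃ + 4w₄

Solve the system with w₁, w₂, w₃, w₄ as columns and q as the right-hand side.
Back-substitution yields (a₁, …, a₄) = (-2, -3, -2, 4).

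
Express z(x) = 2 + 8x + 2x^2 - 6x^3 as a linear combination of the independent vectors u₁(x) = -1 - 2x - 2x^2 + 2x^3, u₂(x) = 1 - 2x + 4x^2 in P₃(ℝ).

Identify each element with its coordinate vector in ℝ⁴ via {1, x, …, x^3}.
Since u₁, u₂ are independent, the coefficients expressing z are uniquely determined by a linear system.
Back-substitution yields (a₁, a₂) = (-3, -1).

z = -3u₁ - u₂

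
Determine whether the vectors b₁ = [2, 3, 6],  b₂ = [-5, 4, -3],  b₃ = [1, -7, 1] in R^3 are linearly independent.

linearly independent

Form the 3×3 matrix with these as columns; its determinant is 158.
A nonzero determinant means the columns are linearly independent.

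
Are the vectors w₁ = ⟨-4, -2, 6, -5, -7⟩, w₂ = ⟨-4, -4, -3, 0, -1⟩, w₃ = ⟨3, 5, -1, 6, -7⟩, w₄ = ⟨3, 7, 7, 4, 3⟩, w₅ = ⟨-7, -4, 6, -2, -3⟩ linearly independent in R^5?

linearly independent

Place the vectors as rows of a 5×5 matrix and reduce to echelon form.
The reduction yields 5 nonzero rows, so the rank is 5.
Since rank = 5 (the number of vectors), the set is linearly independent.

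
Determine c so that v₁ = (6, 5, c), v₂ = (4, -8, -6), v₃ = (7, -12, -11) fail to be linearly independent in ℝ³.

Place the vectors as rows of a 3×3 matrix; dependence ⇔ determinant zero.
Expanding, det = 8*c + 106.
Setting this to zero gives c = -53/4.

c = -53/4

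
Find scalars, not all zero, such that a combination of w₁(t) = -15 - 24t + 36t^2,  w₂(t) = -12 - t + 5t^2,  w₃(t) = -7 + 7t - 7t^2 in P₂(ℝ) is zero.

Take coordinates with respect to {1, t, t^2}.
Set up α₁w₁ + … + α₃w₃ = 0 and solve the homogeneous system.
One solution (up to scaling) is (1, -3, 3).

w₁ - 3w₂ + 3w₃ = 0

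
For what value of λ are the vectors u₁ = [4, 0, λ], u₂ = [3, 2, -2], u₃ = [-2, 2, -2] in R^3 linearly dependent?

Dependence holds iff the 3×3 matrix [u₁ u₂ u₃] is singular.
Cofactor expansion gives det = 10*λ.
Solving 10*λ = 0 yields λ = 0.

λ = 0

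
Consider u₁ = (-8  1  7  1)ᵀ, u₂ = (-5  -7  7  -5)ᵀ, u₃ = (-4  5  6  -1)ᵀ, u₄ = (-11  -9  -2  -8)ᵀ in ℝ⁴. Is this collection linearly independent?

The matrix [u₁|u₂|u₃|u₄] has determinant -4893.
A nonzero determinant means the columns are linearly independent.

linearly independent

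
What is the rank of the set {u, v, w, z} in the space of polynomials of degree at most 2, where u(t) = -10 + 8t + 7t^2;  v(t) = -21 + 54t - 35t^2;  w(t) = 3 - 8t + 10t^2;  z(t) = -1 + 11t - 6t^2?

Represent each element by its coordinate vector in ℝ³.
Form the matrix with u, v, w, z as columns and reduce.
There are 3 pivot columns, so rank = 3.
(With 4 elements in a 3-dimensional space the rank is at most 3.)

3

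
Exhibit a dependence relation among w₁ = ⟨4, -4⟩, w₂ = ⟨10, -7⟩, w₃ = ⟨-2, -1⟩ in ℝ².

2w₁ - w₂ - w₃ = 0

Solve the homogeneous system with w₁, w₂, w₃ as columns by row-reducing the coefficient matrix.
The free variable yields coefficients (2, -1, -1) (any nonzero multiple also works).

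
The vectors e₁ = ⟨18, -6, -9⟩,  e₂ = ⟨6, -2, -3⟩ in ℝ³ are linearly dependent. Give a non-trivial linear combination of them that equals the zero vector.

Row-reduce the matrix with e₁, e₂ as columns; the null space gives the coefficients.
A generator of the null space is (1, -3).

e₁ - 3e₂ = 0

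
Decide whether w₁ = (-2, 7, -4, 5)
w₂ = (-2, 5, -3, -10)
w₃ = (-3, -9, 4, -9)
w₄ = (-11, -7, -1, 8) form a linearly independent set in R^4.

linearly independent

The matrix [w₁|w₂|w₃|w₄] has determinant 1230.
A nonzero determinant means the columns are linearly independent.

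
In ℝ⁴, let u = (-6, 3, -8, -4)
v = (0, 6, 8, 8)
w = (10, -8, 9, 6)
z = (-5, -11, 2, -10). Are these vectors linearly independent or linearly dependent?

linearly independent

Row-reduce the matrix whose columns are u, v, w, z.
The reduction yields 4 nonzero rows, so the rank is 4.
Since rank = 4 (the number of vectors), the set is linearly independent.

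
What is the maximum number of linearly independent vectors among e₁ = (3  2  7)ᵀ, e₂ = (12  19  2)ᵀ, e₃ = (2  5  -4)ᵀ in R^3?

Form the matrix with e₁, e₂, e₃ as columns and reduce.
Exactly 2 pivots survive; hence the rank is 2.

2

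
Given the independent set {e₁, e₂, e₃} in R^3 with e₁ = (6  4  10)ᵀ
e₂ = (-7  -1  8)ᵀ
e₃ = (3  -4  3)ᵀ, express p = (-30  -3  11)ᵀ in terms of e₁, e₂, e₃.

Since e₁, e₂, e₃ are independent, the coefficients expressing p are uniquely determined by a linear system.
Back-substitution yields (α₁, α₂, α₃) = (-1, 3, -1).

p = -e₁ + 3e₂ - e₃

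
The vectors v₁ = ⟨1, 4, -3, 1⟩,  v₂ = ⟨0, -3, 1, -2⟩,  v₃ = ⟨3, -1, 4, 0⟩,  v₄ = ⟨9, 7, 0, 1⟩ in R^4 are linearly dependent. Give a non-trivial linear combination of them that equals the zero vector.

3v₁ + v₂ + 2v₃ - v₄ = 0

Set up α₁v₁ + … + α₄v₄ = 0 and solve the homogeneous system.
A generator of the null space is (3, 1, 2, -1).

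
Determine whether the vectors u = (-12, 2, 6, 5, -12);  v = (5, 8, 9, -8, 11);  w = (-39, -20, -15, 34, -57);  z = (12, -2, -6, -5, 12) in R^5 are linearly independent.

Place the vectors as rows of a 4×5 matrix and reduce to echelon form.
The reduction yields 2 nonzero rows, so the rank is 2.
Since rank 2 < 4, the set is linearly dependent.
Indeed 2u - 3v - w = 0.

linearly dependent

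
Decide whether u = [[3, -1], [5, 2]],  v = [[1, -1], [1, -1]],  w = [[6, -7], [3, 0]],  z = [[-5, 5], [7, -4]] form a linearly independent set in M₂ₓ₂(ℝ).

Take coordinates with respect to the standard basis {E₁₁, E₁₂, E₂₁, E₂₂}.
Place the vectors as rows of a 4×4 matrix and reduce to echelon form.
The reduction yields 4 nonzero rows, so the rank is 4.
Since rank = 4 (the number of vectors), the set is linearly independent.

linearly independent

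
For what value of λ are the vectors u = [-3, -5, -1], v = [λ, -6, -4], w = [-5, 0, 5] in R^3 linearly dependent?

The set is linearly dependent precisely when det[u; v; w] = 0.
Cofactor expansion gives det = 25*λ + 20.
Setting this to zero gives λ = -4/5.

λ = -4/5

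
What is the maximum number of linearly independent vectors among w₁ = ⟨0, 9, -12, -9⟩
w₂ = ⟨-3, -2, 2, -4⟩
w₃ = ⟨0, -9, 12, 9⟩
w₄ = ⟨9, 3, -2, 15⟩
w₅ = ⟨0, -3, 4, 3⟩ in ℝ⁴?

2

Row-reduce the 5×4 matrix with these as rows.
Reduction leaves 2 leading entries, giving rank 2.
(With 5 elements in a 4-dimensional space the rank is at most 4.)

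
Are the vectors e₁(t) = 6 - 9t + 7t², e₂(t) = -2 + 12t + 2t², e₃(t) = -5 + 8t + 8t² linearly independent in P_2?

Write each element as a coordinate vector in ℝ³ using {1, t, t²}.
Row-reduce the matrix whose columns are e₁, e₂, e₃.
The reduction yields 3 nonzero rows, so the rank is 3.
Since rank = 3 (the number of vectors), the set is linearly independent.

linearly independent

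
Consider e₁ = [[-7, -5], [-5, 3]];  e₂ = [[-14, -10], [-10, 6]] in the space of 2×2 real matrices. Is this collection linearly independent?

linearly dependent

Take coordinates with respect to the standard basis {E₁₁, E₁₂, E₂₁, E₂₂}.
Row-reduce the matrix whose columns are e₁, e₂.
The reduction yields 1 nonzero row, so the rank is 1.
Since rank 1 < 2, the set is linearly dependent.
Indeed 2e₁ - e₂ = 0.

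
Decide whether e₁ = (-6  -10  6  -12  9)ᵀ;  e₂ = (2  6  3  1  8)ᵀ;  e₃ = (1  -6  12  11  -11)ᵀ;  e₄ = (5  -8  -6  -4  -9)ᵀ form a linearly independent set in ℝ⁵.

linearly independent

Place the vectors as rows of a 4×5 matrix and reduce to echelon form.
The reduction yields 4 nonzero rows, so the rank is 4.
Since rank = 4 (the number of vectors), the set is linearly independent.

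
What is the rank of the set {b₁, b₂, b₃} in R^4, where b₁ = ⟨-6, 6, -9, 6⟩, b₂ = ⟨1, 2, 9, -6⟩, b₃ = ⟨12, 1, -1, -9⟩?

3

Row-reduce the 3×4 matrix with these as rows.
There are 3 pivot columns, so rank = 3.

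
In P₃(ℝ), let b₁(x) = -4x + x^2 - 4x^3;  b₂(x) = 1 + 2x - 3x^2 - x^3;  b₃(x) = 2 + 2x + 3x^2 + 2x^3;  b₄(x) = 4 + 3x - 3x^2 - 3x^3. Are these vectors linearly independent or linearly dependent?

linearly independent

Take coordinates with respect to the standard basis {1, x, …, x^3}.
Row-reduce the matrix whose columns are b₁, b₂, b₃, b₄.
The reduction yields 4 nonzero rows, so the rank is 4.
Since rank = 4 (the number of vectors), the set is linearly independent.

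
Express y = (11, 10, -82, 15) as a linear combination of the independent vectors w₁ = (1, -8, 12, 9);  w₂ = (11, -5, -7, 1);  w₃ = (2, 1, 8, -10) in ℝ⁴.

y = -3w₁ + 2w₂ - 4w₃

Since w₁, w₂, w₃ are independent, the coefficients expressing y are uniquely determined by a linear system.
The system has the unique solution (a₁, a₂, a₃) = (-3, 2, -4).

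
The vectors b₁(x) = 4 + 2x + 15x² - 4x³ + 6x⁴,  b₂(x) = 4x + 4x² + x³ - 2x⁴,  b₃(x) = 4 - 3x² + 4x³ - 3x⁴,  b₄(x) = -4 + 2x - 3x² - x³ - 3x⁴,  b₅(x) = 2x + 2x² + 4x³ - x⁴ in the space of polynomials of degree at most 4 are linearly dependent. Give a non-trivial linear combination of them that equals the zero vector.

Take coordinates with respect to {1, x, …, x⁴}.
Solve the homogeneous system with b₁, b₂, b₃, b₄, b₅ as columns by row-reducing the coefficient matrix.
A generator of the null space is (1, -2, 1, 2, 1).

b₁ - 2b₂ + b₃ + 2b₄ + b₅ = 0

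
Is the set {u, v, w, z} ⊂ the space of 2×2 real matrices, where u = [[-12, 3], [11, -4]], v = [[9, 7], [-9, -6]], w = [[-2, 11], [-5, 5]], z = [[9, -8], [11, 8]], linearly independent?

Take coordinates with respect to the standard basis {E₁₁, E₁₂, E₂₁, E₂₂}.
Form the 4×4 matrix with these as columns; its determinant is 32721.
A nonzero determinant means the columns are linearly independent.

linearly independent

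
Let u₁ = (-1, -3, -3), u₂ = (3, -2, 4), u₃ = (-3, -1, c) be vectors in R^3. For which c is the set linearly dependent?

c = -59/11

Place the vectors as rows of a 3×3 matrix; dependence ⇔ determinant zero.
The determinant works out to 11*c + 59.
This vanishes exactly when c = -59/11.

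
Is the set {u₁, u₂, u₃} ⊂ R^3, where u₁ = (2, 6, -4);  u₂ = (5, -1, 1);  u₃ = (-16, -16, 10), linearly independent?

linearly dependent

Row-reduce the matrix whose columns are u₁, u₂, u₃.
The reduction yields 2 nonzero rows, so the rank is 2.
Since rank 2 < 3, the set is linearly dependent.
Indeed 3u₁ + 2u₂ + u₃ = 0.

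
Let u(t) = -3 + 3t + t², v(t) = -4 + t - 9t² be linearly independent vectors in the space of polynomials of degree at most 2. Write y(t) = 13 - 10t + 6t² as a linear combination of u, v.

Identify each element with its coordinate vector in ℝ³ via {1, t, t²}.
Solve the system with u, v as columns and y as the right-hand side.
Back-substitution yields (α₁, α₂) = (-3, -1).

y = -3u - v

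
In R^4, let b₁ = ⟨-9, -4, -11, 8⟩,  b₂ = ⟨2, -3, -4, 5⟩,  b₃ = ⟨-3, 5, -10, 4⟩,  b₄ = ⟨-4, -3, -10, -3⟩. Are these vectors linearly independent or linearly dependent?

linearly independent

The matrix [b₁|b₂|b₃|b₄] has determinant 6452.
A nonzero determinant means the columns are linearly independent.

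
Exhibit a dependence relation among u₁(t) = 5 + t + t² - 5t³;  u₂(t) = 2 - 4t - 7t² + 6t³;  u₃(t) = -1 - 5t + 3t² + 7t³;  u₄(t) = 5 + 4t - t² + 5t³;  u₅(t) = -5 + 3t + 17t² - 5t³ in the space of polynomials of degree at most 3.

Pass to coordinate vectors relative to the basis {1, t, …, t³}.
Write the vectors as columns of a matrix and find a nonzero vector in its null space.
A generator of the null space is (0, 2, -1, 0, 1).

2u₂ - u₃ + u₅ = 0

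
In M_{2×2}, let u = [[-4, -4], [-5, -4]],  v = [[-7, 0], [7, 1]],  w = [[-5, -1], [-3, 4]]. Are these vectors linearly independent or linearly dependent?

Take coordinates with respect to the standard basis {E₁₁, E₁₂, E₂₁, E₂₂}.
Place the vectors as rows of a 3×4 matrix and reduce to echelon form.
The reduction yields 3 nonzero rows, so the rank is 3.
Since rank = 3 (the number of vectors), the set is linearly independent.

linearly independent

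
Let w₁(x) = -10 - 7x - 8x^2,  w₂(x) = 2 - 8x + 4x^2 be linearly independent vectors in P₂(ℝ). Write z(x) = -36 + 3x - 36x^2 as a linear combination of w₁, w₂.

z = 3w₁ - 3w₂

Work in coordinates with respect to the standard basis {1, x, x^2}.
Write z = α₁w₁ + α₂w₂ and equate components.
Row-reducing the augmented matrix gives the unique coefficients (α₁, α₂) = (3, -3).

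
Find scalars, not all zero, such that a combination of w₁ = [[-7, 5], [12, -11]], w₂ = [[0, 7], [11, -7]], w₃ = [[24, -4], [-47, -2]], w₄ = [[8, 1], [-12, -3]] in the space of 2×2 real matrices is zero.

Write each element as a vector in ℝ⁴ using {E₁₁, E₁₂, E₂₁, E₂₂}.
Solve the homogeneous system with w₁, w₂, w₃, w₄ as columns by row-reducing the coefficient matrix.
The free variable yields coefficients (0, 1, 1, -3) (any nonzero multiple also works).

w₂ + w₃ - 3w₄ = 0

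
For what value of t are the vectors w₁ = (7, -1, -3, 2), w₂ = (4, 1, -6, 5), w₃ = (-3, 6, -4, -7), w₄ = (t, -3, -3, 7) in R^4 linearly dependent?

t = 8

Place the vectors as rows of a 4×4 matrix; dependence ⇔ determinant zero.
Expanding, det = 109*t - 872.
Solving 109*t - 872 = 0 yields t = 8.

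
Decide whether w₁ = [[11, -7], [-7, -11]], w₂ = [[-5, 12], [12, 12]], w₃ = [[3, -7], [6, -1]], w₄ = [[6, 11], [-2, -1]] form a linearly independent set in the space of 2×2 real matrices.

linearly independent

Write each element as a coordinate vector in ℝ⁴ using {E₁₁, E₁₂, E₂₁, E₂₂}.
Form the 4×4 matrix with these as columns; its determinant is -910.
A nonzero determinant means the columns are linearly independent.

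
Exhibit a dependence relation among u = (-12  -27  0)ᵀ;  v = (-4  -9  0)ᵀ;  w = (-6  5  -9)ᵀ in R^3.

Set up α₁u + … + α₃w = 0 and solve the homogeneous system.
The free variable yields coefficients (1, -3, 0) (any nonzero multiple also works).

u - 3v = 0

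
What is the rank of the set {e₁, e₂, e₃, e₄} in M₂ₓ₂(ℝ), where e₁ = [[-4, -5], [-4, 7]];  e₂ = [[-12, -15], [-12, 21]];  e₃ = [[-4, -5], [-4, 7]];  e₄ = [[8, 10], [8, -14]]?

Use coordinates relative to {E₁₁, E₁₂, E₂₁, E₂₂}.
Put the 4×4 matrix [e₁|e₂|e₃|e₄] into echelon form.
Exactly 1 pivot survives; hence the rank is 1.

rank 1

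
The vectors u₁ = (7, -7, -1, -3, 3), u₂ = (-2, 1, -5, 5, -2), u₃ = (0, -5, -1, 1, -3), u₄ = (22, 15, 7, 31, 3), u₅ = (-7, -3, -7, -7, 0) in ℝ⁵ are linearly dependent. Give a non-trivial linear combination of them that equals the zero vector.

Row-reduce the matrix with u₁, u₂, u₃, u₄, u₅ as columns; the null space gives the coefficients.
One solution (up to scaling) is (1, 3, -2, -1, -3).

u₁ + 3u₂ - 2u₃ - u₄ - 3u₅ = 0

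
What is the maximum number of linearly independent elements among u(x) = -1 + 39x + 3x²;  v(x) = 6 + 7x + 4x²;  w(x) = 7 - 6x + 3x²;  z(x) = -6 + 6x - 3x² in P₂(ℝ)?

Pass to coordinate vectors with respect to the basis {1, x, x²}.
Form the matrix with u, v, w, z as columns and reduce.
The echelon form has 3 nonzero rows, so the rank is 3.
(With 4 elements in a 3-dimensional space the rank is at most 3.)

3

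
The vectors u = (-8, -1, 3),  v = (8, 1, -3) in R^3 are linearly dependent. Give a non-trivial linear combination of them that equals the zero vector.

u + v = 0

Row-reduce the matrix with u, v as columns; the null space gives the coefficients.
A generator of the null space is (1, 1).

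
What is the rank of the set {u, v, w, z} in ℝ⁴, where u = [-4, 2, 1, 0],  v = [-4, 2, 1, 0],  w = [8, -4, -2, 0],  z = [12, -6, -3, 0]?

1

Row-reduce the 4×4 matrix with these as rows.
There is 1 pivot column, so rank = 1.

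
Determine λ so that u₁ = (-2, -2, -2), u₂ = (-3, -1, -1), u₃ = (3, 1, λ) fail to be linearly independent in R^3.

λ = 1

The set is linearly dependent precisely when det[u₁; u₂; u₃] = 0.
Cofactor expansion gives det = 4 - 4*λ.
This vanishes exactly when λ = 1.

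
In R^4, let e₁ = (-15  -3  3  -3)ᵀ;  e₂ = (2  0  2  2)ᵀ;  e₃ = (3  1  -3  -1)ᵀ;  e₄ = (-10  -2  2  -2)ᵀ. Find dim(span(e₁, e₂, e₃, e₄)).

dim = 2

Put the 4×4 matrix [e₁|e₂|e₃|e₄] into echelon form.
Reduction leaves 2 leading entries, giving rank 2.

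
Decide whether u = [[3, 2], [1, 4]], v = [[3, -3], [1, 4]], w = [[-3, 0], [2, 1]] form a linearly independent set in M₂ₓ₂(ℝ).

Write each element as a coordinate vector in ℝ⁴ using {E₁₁, E₁₂, E₂₁, E₂₂}.
Place the vectors as rows of a 3×4 matrix and reduce to echelon form.
The reduction yields 3 nonzero rows, so the rank is 3.
Since rank = 3 (the number of vectors), the set is linearly independent.

linearly independent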